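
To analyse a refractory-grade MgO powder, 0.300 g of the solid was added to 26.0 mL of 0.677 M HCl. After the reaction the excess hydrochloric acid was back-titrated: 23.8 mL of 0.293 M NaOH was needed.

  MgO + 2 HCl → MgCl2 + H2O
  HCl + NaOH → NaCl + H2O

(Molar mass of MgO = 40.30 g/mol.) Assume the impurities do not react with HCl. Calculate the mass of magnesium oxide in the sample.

0.214 g

n(HCl) added = 0.0260 × 0.677 = 0.0176 mol
n(NaOH) used in back-titration = 0.0238 × 0.293 = 6.97 × 10^-3 mol
n(HCl) left over = 6.97 × 10^-3 mol (1:1 ratio)
n(HCl) consumed by analyte = 0.0176 − 6.97 × 10^-3 = 0.0106 mol
From the 1:2 ratio, n(MgO) = 1/2 × 0.0106 = 5.31 × 10^-3 mol
mass of MgO = 5.31 × 10^-3 × 40.30 = 0.214 g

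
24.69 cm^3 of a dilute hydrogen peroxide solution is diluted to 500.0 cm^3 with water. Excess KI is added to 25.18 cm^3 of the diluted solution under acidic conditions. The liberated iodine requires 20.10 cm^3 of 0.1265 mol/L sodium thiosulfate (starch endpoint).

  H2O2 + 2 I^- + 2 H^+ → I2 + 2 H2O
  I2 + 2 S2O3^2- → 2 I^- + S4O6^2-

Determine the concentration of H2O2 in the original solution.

1.022 mol/L

n(S2O3^2-) = 0.02010 × 0.1265 = 2.543 × 10^-3 mol
n(I2) = n(S2O3^2-)/2 = 1.271 × 10^-3 mol
n(H2O2) in the aliquot = 1.271 × 10^-3 mol (1:1 ratio)
[H2O2]_dilute = 1.271 × 10^-3 / 0.02518 = 0.05049 mol/L
[H2O2]_original = 0.05049 × 500.0/24.69 = 1.022 mol/L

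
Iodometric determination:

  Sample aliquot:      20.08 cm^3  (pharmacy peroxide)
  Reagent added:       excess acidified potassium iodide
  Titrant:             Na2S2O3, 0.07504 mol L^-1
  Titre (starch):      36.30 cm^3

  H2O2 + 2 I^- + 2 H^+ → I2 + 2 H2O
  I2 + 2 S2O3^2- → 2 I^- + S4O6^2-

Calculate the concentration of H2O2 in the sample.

0.06783 mol/L

n(S2O3^2-) = 0.03630 × 0.07504 = 2.724 × 10^-3 mol
n(I2) = n(S2O3^2-)/2 = 1.362 × 10^-3 mol
n(H2O2) in the aliquot = 1.362 × 10^-3 mol (1:1 ratio)
[H2O2] = 1.362 × 10^-3 / 0.02008 = 0.06783 mol/L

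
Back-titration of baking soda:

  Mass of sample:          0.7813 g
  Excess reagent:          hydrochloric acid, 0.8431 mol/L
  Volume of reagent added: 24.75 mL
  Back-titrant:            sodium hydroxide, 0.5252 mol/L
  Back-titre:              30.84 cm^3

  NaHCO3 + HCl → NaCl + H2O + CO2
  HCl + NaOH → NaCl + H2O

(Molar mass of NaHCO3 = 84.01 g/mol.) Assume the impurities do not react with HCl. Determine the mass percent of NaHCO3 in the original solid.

n(HCl) added = 0.02475 × 0.8431 = 0.02087 mol
n(NaOH) used in back-titration = 0.03084 × 0.5252 = 0.01620 mol
n(HCl) left over = 0.01620 mol (1:1 ratio)
n(HCl) consumed by analyte = 0.02087 − 0.01620 = 4.670 × 10^-3 mol
n(NaHCO3) = 4.670 × 10^-3 mol (1:1 ratio)
mass of NaHCO3 = 4.670 × 10^-3 × 84.01 = 0.3923 g
% NaHCO3 = 0.3923 / 0.7813 × 100 = 50.21 %

50.21 %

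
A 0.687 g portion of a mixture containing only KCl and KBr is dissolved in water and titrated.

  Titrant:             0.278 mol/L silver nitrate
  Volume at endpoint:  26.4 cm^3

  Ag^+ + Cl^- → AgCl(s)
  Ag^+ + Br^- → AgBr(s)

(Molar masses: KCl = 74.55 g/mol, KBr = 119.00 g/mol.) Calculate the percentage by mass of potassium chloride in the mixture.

45.5 %

n(AgNO3) = 0.0264 × 0.278 = 7.34 × 10^-3 mol
Let x = n(KCl), y = n(KBr).
Titrant: 1x + 1y = 7.34 × 10^-3;  mass: 74.55x + 119.00y = 0.687
Solving, x = 4.19 × 10^-3 mol, y = 3.15 × 10^-3 mol
mass of KCl = 4.19 × 10^-3 × 74.55 = 0.313 g
% KCl = 0.313 / 0.687 × 100 = 45.5 %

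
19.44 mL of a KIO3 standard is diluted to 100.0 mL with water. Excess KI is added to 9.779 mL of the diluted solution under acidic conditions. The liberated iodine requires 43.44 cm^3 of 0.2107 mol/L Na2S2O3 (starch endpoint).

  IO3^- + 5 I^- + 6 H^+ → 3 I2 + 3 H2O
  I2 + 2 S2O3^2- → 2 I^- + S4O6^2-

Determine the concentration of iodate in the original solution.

n(S2O3^2-) = 0.04344 × 0.2107 = 9.153 × 10^-3 mol
n(I2) = n(S2O3^2-)/2 = 4.576 × 10^-3 mol
From the 1:3 ratio, n(IO3^-) in the aliquot = 1/3 × 4.576 × 10^-3 = 1.525 × 10^-3 mol
[IO3^-]_dilute = 1.525 × 10^-3 / 0.009779 = 0.1560 mol/L
[IO3^-]_original = 0.1560 × 100.0/19.44 = 0.8024 mol/L

0.8024 mol/L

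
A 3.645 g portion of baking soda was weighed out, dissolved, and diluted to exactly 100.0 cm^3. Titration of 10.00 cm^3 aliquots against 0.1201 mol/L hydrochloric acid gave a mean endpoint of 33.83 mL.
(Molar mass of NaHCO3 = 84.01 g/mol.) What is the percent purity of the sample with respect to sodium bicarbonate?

NaHCO3 + HCl → NaCl + H2O + CO2
n(HCl) per titration = 0.03383 × 0.1201 = 4.063 × 10^-3 mol
n(NaHCO3) in each aliquot = 4.063 × 10^-3 mol (1:1 ratio)
n(NaHCO3) in the whole flask = 4.063 × 10^-3 × 100.0/10.00 = 0.04063 mol
mass of NaHCO3 = 0.04063 × 84.01 = 3.413 g
% NaHCO3 = 3.413 / 3.645 × 100 = 93.64 %

93.64 %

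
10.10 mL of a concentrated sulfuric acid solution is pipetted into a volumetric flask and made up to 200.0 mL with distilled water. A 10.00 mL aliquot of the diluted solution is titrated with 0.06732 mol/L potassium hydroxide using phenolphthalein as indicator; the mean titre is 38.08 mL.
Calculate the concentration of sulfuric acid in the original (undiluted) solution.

H2SO4 + 2 KOH → K2SO4 + 2 H2O
n(KOH) = 0.03808 × 0.06732 = 2.564 × 10^-3 mol
From the 1:2 ratio, n(H2SO4) in the aliquot = 1/2 × 2.564 × 10^-3 = 1.282 × 10^-3 mol
[H2SO4]_dilute = 1.282 × 10^-3 / 0.01000 = 0.1282 mol/L
Dilution factor = 200.0 / 10.10 = 19.80
[H2SO4]_stock = 0.1282 × 19.80 = 2.538 mol/L

2.538 mol/L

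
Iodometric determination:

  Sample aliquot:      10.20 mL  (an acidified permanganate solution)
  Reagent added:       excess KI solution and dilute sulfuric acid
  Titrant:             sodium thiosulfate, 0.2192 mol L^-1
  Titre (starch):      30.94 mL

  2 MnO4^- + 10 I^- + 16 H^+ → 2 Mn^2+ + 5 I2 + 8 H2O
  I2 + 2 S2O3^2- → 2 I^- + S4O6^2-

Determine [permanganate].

0.1330 mol/L

n(S2O3^2-) = 0.03094 × 0.2192 = 6.782 × 10^-3 mol
n(I2) = n(S2O3^2-)/2 = 3.391 × 10^-3 mol
From the 2:5 ratio, n(MnO4^-) in the aliquot = 2/5 × 3.391 × 10^-3 = 1.356 × 10^-3 mol
[MnO4^-] = 1.356 × 10^-3 / 0.01020 = 0.1330 mol/L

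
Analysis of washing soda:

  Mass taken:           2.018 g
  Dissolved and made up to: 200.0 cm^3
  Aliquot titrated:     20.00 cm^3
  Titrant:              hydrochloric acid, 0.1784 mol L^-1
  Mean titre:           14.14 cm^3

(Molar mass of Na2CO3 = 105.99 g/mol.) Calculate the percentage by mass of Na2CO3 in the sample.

66.25 %

Na2CO3 + 2 HCl → 2 NaCl + H2O + CO2
n(HCl) per titration = 0.01414 × 0.1784 = 2.523 × 10^-3 mol
From the 1:2 ratio, n(Na2CO3) in each aliquot = 1/2 × 2.523 × 10^-3 = 1.261 × 10^-3 mol
n(Na2CO3) in the whole flask = 1.261 × 10^-3 × 200.0/20.00 = 0.01261 mol
mass of Na2CO3 = 0.01261 × 105.99 = 1.337 g
% Na2CO3 = 1.337 / 2.018 × 100 = 66.25 %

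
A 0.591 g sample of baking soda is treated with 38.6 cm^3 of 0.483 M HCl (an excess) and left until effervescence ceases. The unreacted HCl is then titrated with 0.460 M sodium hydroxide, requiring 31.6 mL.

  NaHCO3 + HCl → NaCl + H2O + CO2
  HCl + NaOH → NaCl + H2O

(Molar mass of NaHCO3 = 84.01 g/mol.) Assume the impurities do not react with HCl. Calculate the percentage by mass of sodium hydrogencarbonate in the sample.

n(HCl) added = 0.0386 × 0.483 = 0.0186 mol
n(NaOH) used in back-titration = 0.0316 × 0.460 = 0.0145 mol
n(HCl) left over = 0.0145 mol (1:1 ratio)
n(HCl) consumed by analyte = 0.0186 − 0.0145 = 4.11 × 10^-3 mol
n(NaHCO3) = 4.11 × 10^-3 mol (1:1 ratio)
mass of NaHCO3 = 4.11 × 10^-3 × 84.01 = 0.345 g
% NaHCO3 = 0.345 / 0.591 × 100 = 58.4 %

58.4 %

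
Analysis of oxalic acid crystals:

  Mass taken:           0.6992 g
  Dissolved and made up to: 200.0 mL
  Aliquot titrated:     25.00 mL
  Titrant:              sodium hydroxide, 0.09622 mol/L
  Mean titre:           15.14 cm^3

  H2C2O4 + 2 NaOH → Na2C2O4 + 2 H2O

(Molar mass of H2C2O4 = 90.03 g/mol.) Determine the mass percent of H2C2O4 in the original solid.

75.03 %

n(NaOH) per titration = 0.01514 × 0.09622 = 1.457 × 10^-3 mol
From the 1:2 ratio, n(H2C2O4) in each aliquot = 1/2 × 1.457 × 10^-3 = 7.284 × 10^-4 mol
n(H2C2O4) in the whole flask = 7.284 × 10^-4 × 200.0/25.00 = 5.827 × 10^-3 mol
mass of H2C2O4 = 5.827 × 10^-3 × 90.03 = 0.5246 g
% H2C2O4 = 0.5246 / 0.6992 × 100 = 75.03 %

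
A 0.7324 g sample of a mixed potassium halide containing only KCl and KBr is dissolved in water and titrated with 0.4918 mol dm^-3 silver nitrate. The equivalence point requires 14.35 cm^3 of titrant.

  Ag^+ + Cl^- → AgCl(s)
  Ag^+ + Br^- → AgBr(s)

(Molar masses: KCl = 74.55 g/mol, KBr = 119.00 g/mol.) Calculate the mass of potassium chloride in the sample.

n(AgNO3) = 0.01435 × 0.4918 = 7.057 × 10^-3 mol
Let x = n(KCl), y = n(KBr).
Titrant: 1x + 1y = 7.057 × 10^-3;  mass: 74.55x + 119.00y = 0.7324
Solving, x = 2.417 × 10^-3 mol, y = 4.641 × 10^-3 mol
mass of KCl = 2.417 × 10^-3 × 74.55 = 0.1802 g

0.1802 g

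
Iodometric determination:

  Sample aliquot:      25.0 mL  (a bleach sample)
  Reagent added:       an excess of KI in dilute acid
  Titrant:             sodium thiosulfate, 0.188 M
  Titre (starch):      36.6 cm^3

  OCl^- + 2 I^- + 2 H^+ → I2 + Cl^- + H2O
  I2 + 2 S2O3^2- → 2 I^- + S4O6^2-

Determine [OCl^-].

n(S2O3^2-) = 0.0366 × 0.188 = 6.88 × 10^-3 mol
n(I2) = n(S2O3^2-)/2 = 3.44 × 10^-3 mol
n(OCl^-) in the aliquot = 3.44 × 10^-3 mol (1:1 ratio)
[OCl^-] = 3.44 × 10^-3 / 0.0250 = 0.138 mol/L

0.138 M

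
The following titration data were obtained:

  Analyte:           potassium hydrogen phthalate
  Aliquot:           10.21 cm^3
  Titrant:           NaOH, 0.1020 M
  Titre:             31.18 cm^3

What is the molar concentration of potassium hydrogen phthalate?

KHC8H4O4 + NaOH → KNaC8H4O4 + H2O
n(NaOH) = 0.03118 L × 0.1020 mol/L = 3.180 × 10^-3 mol
n(KHC8H4O4) = 3.180 × 10^-3 mol (1:1 mole ratio)
[KHC8H4O4] = 3.180 × 10^-3 mol / 0.01021 L = 0.3115 mol/L

0.3115 M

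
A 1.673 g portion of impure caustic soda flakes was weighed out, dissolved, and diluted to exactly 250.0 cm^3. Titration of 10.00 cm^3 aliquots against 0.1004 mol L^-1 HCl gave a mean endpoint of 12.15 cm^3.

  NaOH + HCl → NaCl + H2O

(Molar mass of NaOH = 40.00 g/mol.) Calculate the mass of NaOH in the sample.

1.220 g

n(HCl) per titration = 0.01215 × 0.1004 = 1.220 × 10^-3 mol
n(NaOH) in each aliquot = 1.220 × 10^-3 mol (1:1 ratio)
n(NaOH) in the whole flask = 1.220 × 10^-3 × 250.0/10.00 = 0.03050 mol
mass of NaOH = 0.03050 × 40.00 = 1.220 g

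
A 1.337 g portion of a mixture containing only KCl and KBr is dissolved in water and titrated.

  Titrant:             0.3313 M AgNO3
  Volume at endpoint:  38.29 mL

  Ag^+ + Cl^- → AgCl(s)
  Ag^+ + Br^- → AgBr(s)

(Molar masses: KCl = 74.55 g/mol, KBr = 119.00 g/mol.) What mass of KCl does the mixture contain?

0.2894 g

n(AgNO3) = 0.03829 × 0.3313 = 0.01269 mol
Let x = n(KCl), y = n(KBr).
Titrant: 1x + 1y = 0.01269;  mass: 74.55x + 119.00y = 1.337
Solving, x = 3.882 × 10^-3 mol, y = 8.803 × 10^-3 mol
mass of KCl = 3.882 × 10^-3 × 74.55 = 0.2894 g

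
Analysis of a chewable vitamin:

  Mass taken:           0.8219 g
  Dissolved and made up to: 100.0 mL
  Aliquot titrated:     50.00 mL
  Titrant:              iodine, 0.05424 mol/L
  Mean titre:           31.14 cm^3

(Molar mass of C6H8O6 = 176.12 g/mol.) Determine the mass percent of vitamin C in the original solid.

72.39 %

C6H8O6 + I2 → C6H6O6 + 2 HI
n(I2) per titration = 0.03114 × 0.05424 = 1.689 × 10^-3 mol
n(C6H8O6) in each aliquot = 1.689 × 10^-3 mol (1:1 ratio)
n(C6H8O6) in the whole flask = 1.689 × 10^-3 × 100.0/50.00 = 3.378 × 10^-3 mol
mass of C6H8O6 = 3.378 × 10^-3 × 176.12 = 0.5949 g
% C6H8O6 = 0.5949 / 0.8219 × 100 = 72.39 %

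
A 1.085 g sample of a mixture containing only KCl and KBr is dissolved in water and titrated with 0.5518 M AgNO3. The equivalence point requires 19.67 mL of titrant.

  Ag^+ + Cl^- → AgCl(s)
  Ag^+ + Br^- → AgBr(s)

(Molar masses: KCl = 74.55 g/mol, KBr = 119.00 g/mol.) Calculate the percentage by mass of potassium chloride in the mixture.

n(AgNO3) = 0.01967 × 0.5518 = 0.01085 mol
Let x = n(KCl), y = n(KBr).
Titrant: 1x + 1y = 0.01085;  mass: 74.55x + 119.00y = 1.085
Solving, x = 4.648 × 10^-3 mol, y = 6.206 × 10^-3 mol
mass of KCl = 4.648 × 10^-3 × 74.55 = 0.3465 g
% KCl = 0.3465 / 1.085 × 100 = 31.94 %

31.94 %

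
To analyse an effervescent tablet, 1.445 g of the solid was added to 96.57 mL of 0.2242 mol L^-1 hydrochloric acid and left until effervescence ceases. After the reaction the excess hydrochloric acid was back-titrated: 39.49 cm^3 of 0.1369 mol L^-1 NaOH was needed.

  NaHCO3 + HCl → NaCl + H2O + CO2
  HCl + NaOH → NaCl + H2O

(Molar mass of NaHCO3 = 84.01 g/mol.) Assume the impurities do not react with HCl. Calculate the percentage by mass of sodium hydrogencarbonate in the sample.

n(HCl) added = 0.09657 × 0.2242 = 0.02165 mol
n(NaOH) used in back-titration = 0.03949 × 0.1369 = 5.406 × 10^-3 mol
n(HCl) left over = 5.406 × 10^-3 mol (1:1 ratio)
n(HCl) consumed by analyte = 0.02165 − 5.406 × 10^-3 = 0.01624 mol
n(NaHCO3) = 0.01624 mol (1:1 ratio)
mass of NaHCO3 = 0.01624 × 84.01 = 1.365 g
% NaHCO3 = 1.365 / 1.445 × 100 = 94.44 %

94.44 %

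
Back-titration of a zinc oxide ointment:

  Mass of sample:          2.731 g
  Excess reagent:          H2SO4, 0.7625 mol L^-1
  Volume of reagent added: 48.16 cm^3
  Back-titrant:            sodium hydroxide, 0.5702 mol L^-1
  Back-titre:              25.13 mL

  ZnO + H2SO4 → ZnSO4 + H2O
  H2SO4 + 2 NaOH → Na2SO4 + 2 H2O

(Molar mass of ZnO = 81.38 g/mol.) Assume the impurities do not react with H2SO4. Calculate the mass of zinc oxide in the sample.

2.405 g

n(H2SO4) added = 0.04816 × 0.7625 = 0.03672 mol
n(NaOH) used in back-titration = 0.02513 × 0.5702 = 0.01433 mol
From the 1:2 ratio, n(H2SO4) left over = 1/2 × 0.01433 = 7.165 × 10^-3 mol
n(H2SO4) consumed by analyte = 0.03672 − 7.165 × 10^-3 = 0.02956 mol
n(ZnO) = 0.02956 mol (1:1 ratio)
mass of ZnO = 0.02956 × 81.38 = 2.405 g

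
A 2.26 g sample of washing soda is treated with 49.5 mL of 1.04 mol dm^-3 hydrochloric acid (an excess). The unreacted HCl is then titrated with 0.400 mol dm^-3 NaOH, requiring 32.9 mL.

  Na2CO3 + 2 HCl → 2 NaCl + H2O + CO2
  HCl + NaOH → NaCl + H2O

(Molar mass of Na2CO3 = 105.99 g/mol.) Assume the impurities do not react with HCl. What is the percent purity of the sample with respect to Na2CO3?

n(HCl) added = 0.0495 × 1.04 = 0.0515 mol
n(NaOH) used in back-titration = 0.0329 × 0.400 = 0.0132 mol
n(HCl) left over = 0.0132 mol (1:1 ratio)
n(HCl) consumed by analyte = 0.0515 − 0.0132 = 0.0383 mol
From the 1:2 ratio, n(Na2CO3) = 1/2 × 0.0383 = 0.0192 mol
mass of Na2CO3 = 0.0192 × 105.99 = 2.03 g
% Na2CO3 = 2.03 / 2.26 × 100 = 89.9 %

89.9 %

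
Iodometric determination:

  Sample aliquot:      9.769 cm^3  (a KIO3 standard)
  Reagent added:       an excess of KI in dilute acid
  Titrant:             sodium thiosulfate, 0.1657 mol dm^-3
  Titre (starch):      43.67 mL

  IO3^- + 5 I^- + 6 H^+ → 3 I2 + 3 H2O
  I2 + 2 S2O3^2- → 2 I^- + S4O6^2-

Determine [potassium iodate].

0.1235 mol/L

n(S2O3^2-) = 0.04367 × 0.1657 = 7.236 × 10^-3 mol
n(I2) = n(S2O3^2-)/2 = 3.618 × 10^-3 mol
From the 1:3 ratio, n(IO3^-) in the aliquot = 1/3 × 3.618 × 10^-3 = 1.206 × 10^-3 mol
[IO3^-] = 1.206 × 10^-3 / 0.009769 = 0.1235 mol/L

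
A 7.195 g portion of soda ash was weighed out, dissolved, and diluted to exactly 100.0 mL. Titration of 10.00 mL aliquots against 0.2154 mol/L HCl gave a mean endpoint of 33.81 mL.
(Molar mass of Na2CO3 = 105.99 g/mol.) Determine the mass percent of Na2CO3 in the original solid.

53.64 %

Na2CO3 + 2 HCl → 2 NaCl + H2O + CO2
n(HCl) per titration = 0.03381 × 0.2154 = 7.283 × 10^-3 mol
From the 1:2 ratio, n(Na2CO3) in each aliquot = 1/2 × 7.283 × 10^-3 = 3.641 × 10^-3 mol
n(Na2CO3) in the whole flask = 3.641 × 10^-3 × 100.0/10.00 = 0.03641 mol
mass of Na2CO3 = 0.03641 × 105.99 = 3.859 g
% Na2CO3 = 3.859 / 7.195 × 100 = 53.64 %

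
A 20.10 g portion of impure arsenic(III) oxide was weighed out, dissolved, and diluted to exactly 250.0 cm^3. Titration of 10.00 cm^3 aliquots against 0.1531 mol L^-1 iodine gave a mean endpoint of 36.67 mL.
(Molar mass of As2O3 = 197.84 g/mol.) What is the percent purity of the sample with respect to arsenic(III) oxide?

As2O3 + 2 I2 + 2 H2O → As2O5 + 4 HI
n(I2) per titration = 0.03667 × 0.1531 = 5.614 × 10^-3 mol
From the 1:2 ratio, n(As2O3) in each aliquot = 1/2 × 5.614 × 10^-3 = 2.807 × 10^-3 mol
n(As2O3) in the whole flask = 2.807 × 10^-3 × 250.0/10.00 = 0.07018 mol
mass of As2O3 = 0.07018 × 197.84 = 13.88 g
% As2O3 = 13.88 / 20.10 × 100 = 69.07 %

69.07 %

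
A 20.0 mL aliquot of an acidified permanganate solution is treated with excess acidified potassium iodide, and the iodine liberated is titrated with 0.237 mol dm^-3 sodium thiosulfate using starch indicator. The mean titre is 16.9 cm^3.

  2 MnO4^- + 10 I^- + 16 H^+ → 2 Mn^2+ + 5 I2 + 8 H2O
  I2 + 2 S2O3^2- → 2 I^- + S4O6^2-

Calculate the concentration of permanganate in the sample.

0.0401 mol/L

n(S2O3^2-) = 0.0169 × 0.237 = 4.01 × 10^-3 mol
n(I2) = n(S2O3^2-)/2 = 2.00 × 10^-3 mol
From the 2:5 ratio, n(MnO4^-) in the aliquot = 2/5 × 2.00 × 10^-3 = 8.01 × 10^-4 mol
[MnO4^-] = 8.01 × 10^-4 / 0.0200 = 0.0401 mol/L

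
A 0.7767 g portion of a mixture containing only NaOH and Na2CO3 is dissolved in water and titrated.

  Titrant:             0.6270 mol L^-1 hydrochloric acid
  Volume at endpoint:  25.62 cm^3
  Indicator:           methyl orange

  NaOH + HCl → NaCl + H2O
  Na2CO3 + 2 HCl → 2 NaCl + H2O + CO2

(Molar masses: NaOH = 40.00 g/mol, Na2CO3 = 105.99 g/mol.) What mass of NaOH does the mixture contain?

n(HCl) = 0.02562 × 0.6270 = 0.01606 mol
Let x = n(NaOH), y = n(Na2CO3).
Titrant: 1x + 2y = 0.01606;  mass: 40.00x + 105.99y = 0.7767
Solving, x = 5.741 × 10^-3 mol, y = 5.162 × 10^-3 mol
mass of NaOH = 5.741 × 10^-3 × 40.00 = 0.2296 g

0.2296 g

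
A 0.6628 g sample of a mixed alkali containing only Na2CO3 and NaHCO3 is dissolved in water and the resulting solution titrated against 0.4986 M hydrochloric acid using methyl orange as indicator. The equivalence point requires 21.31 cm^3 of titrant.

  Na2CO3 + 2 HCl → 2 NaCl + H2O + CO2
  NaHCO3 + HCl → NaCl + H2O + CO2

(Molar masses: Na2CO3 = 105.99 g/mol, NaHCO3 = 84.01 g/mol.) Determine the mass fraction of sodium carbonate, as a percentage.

59.25 %

n(HCl) = 0.02131 × 0.4986 = 0.01063 mol
Let x = n(Na2CO3), y = n(NaHCO3).
Titrant: 2x + 1y = 0.01063;  mass: 105.99x + 84.01y = 0.6628
Solving, x = 3.705 × 10^-3 mol, y = 3.215 × 10^-3 mol
mass of Na2CO3 = 3.705 × 10^-3 × 105.99 = 0.3927 g
% Na2CO3 = 0.3927 / 0.6628 × 100 = 59.25 %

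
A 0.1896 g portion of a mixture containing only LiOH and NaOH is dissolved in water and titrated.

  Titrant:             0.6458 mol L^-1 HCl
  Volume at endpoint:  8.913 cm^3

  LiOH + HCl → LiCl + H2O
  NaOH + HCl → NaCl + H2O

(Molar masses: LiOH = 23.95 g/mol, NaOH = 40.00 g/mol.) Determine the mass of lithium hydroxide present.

n(HCl) = 0.008913 × 0.6458 = 5.756 × 10^-3 mol
Let x = n(LiOH), y = n(NaOH).
Titrant: 1x + 1y = 5.756 × 10^-3;  mass: 23.95x + 40.00y = 0.1896
Solving, x = 2.532 × 10^-3 mol, y = 3.224 × 10^-3 mol
mass of LiOH = 2.532 × 10^-3 × 23.95 = 0.06064 g

0.06064 g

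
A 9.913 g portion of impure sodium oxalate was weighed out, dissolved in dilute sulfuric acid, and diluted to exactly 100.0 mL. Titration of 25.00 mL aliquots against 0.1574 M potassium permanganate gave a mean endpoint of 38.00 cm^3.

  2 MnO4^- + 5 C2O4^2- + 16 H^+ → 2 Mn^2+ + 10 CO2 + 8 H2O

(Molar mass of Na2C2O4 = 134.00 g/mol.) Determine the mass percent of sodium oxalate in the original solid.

n(KMnO4) per titration = 0.03800 × 0.1574 = 5.981 × 10^-3 mol
From the 5:2 ratio, n(Na2C2O4) in each aliquot = 5/2 × 5.981 × 10^-3 = 0.01495 mol
n(Na2C2O4) in the whole flask = 0.01495 × 100.0/25.00 = 0.05981 mol
mass of Na2C2O4 = 0.05981 × 134.00 = 8.015 g
% Na2C2O4 = 8.015 / 9.913 × 100 = 80.85 %

80.85 %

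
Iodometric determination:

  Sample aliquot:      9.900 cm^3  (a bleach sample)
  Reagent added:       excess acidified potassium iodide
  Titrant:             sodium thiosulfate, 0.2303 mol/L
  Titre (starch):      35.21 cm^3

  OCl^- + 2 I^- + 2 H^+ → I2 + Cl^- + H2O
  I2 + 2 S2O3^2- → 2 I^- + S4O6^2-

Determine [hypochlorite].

n(S2O3^2-) = 0.03521 × 0.2303 = 8.109 × 10^-3 mol
n(I2) = n(S2O3^2-)/2 = 4.054 × 10^-3 mol
n(OCl^-) in the aliquot = 4.054 × 10^-3 mol (1:1 ratio)
[OCl^-] = 4.054 × 10^-3 / 0.009900 = 0.4095 mol/L

0.4095 mol/L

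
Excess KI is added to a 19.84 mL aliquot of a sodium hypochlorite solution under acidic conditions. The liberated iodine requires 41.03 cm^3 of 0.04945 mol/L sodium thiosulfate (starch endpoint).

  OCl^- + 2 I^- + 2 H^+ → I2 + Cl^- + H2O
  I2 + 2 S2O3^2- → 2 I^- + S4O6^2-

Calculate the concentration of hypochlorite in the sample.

0.05113 mol/L

n(S2O3^2-) = 0.04103 × 0.04945 = 2.029 × 10^-3 mol
n(I2) = n(S2O3^2-)/2 = 1.014 × 10^-3 mol
n(OCl^-) in the aliquot = 1.014 × 10^-3 mol (1:1 ratio)
[OCl^-] = 1.014 × 10^-3 / 0.01984 = 0.05113 mol/L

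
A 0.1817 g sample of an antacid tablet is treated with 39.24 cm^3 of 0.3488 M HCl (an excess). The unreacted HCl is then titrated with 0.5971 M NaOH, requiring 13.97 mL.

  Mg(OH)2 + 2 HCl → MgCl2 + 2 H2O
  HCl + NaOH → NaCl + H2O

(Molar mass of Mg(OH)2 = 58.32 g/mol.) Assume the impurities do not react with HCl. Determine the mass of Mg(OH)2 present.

0.1559 g

n(HCl) added = 0.03924 × 0.3488 = 0.01369 mol
n(NaOH) used in back-titration = 0.01397 × 0.5971 = 8.341 × 10^-3 mol
n(HCl) left over = 8.341 × 10^-3 mol (1:1 ratio)
n(HCl) consumed by analyte = 0.01369 − 8.341 × 10^-3 = 5.345 × 10^-3 mol
From the 1:2 ratio, n(Mg(OH)2) = 1/2 × 5.345 × 10^-3 = 2.673 × 10^-3 mol
mass of Mg(OH)2 = 2.673 × 10^-3 × 58.32 = 0.1559 g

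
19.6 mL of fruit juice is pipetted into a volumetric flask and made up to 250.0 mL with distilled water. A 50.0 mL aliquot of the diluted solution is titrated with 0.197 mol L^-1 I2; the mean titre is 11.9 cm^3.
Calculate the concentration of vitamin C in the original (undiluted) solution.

C6H8O6 + I2 → C6H6O6 + 2 HI
n(I2) = 0.0119 × 0.197 = 2.34 × 10^-3 mol
n(C6H8O6) in the aliquot = 2.34 × 10^-3 mol (1:1 ratio)
[C6H8O6]_dilute = 2.34 × 10^-3 / 0.0500 = 0.0469 mol/L
Dilution factor = 250.0 / 19.6 = 12.76
[C6H8O6]_stock = 0.0469 × 12.76 = 0.598 mol/L

0.598 mol/L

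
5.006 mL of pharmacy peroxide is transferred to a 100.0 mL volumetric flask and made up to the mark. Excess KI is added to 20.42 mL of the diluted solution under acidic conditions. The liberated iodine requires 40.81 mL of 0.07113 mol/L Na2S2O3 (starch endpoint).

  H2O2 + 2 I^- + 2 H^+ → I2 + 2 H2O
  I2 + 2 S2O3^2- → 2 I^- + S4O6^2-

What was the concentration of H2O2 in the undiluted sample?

n(S2O3^2-) = 0.04081 × 0.07113 = 2.903 × 10^-3 mol
n(I2) = n(S2O3^2-)/2 = 1.451 × 10^-3 mol
n(H2O2) in the aliquot = 1.451 × 10^-3 mol (1:1 ratio)
[H2O2]_dilute = 1.451 × 10^-3 / 0.02042 = 0.07108 mol/L
[H2O2]_original = 0.07108 × 100.0/5.006 = 1.420 mol/L

1.420 mol/L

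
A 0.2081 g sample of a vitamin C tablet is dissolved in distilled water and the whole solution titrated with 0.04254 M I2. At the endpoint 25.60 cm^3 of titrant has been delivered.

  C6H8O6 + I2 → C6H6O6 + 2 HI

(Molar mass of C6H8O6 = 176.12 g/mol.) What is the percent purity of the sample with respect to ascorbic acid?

92.17 %

n(I2) = 0.02560 L × 0.04254 mol/L = 1.089 × 10^-3 mol
n(C6H8O6) = 1.089 × 10^-3 mol (1:1 ratio)
mass of C6H8O6 = 1.089 × 10^-3 × 176.12 g/mol = 0.1918 g
% C6H8O6 = 0.1918 / 0.2081 × 100 = 92.17 %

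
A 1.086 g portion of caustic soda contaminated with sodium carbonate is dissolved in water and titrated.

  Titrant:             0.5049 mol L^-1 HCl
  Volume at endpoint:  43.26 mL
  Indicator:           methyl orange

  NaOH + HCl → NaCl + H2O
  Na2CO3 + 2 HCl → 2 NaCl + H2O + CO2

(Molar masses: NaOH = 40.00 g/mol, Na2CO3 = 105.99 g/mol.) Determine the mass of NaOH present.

n(HCl) = 0.04326 × 0.5049 = 0.02184 mol
Let x = n(NaOH), y = n(Na2CO3).
Titrant: 1x + 2y = 0.02184;  mass: 40.00x + 105.99y = 1.086
Solving, x = 5.503 × 10^-3 mol, y = 8.169 × 10^-3 mol
mass of NaOH = 5.503 × 10^-3 × 40.00 = 0.2201 g

0.2201 g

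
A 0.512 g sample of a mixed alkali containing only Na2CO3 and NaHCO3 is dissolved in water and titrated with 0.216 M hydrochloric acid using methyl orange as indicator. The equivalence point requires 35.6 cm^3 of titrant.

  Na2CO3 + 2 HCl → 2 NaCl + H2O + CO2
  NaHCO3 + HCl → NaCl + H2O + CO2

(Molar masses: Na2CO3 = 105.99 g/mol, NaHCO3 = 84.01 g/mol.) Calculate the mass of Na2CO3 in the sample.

n(HCl) = 0.0356 × 0.216 = 7.69 × 10^-3 mol
Let x = n(Na2CO3), y = n(NaHCO3).
Titrant: 2x + 1y = 7.69 × 10^-3;  mass: 105.99x + 84.01y = 0.512
Solving, x = 2.16 × 10^-3 mol, y = 3.37 × 10^-3 mol
mass of Na2CO3 = 2.16 × 10^-3 × 105.99 = 0.229 g

0.229 g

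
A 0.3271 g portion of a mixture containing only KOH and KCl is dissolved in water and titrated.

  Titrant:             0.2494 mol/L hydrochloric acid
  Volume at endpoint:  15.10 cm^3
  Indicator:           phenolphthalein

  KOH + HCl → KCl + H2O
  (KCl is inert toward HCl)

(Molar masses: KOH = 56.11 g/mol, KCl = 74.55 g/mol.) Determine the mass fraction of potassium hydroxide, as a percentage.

64.60 %

n(HCl) = 0.01510 × 0.2494 = 3.766 × 10^-3 mol
Let x = n(KOH), y = n(KCl).
Titrant: 1x = 3.766 × 10^-3;  mass: 56.11x + 74.55y = 0.3271
Solving, x = 3.766 × 10^-3 mol, y = 1.553 × 10^-3 mol
mass of KOH = 3.766 × 10^-3 × 56.11 = 0.2113 g
% KOH = 0.2113 / 0.3271 × 100 = 64.60 %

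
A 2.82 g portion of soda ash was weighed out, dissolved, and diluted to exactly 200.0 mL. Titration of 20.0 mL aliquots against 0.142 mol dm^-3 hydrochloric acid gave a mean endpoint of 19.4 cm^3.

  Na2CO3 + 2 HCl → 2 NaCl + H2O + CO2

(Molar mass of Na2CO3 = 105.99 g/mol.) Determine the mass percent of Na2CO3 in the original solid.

n(HCl) per titration = 0.0194 × 0.142 = 2.75 × 10^-3 mol
From the 1:2 ratio, n(Na2CO3) in each aliquot = 1/2 × 2.75 × 10^-3 = 1.38 × 10^-3 mol
n(Na2CO3) in the whole flask = 1.38 × 10^-3 × 200.0/20.0 = 0.0138 mol
mass of Na2CO3 = 0.0138 × 105.99 = 1.46 g
% Na2CO3 = 1.46 / 2.82 × 100 = 51.8 %

51.8 %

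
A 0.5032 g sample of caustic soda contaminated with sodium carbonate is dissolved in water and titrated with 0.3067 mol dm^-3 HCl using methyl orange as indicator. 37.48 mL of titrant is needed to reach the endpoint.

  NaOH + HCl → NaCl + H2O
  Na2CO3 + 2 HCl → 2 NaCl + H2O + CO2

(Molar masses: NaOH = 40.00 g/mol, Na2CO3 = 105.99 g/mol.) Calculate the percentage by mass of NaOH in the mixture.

n(HCl) = 0.03748 × 0.3067 = 0.01150 mol
Let x = n(NaOH), y = n(Na2CO3).
Titrant: 1x + 2y = 0.01150;  mass: 40.00x + 105.99y = 0.5032
Solving, x = 8.156 × 10^-3 mol, y = 1.670 × 10^-3 mol
mass of NaOH = 8.156 × 10^-3 × 40.00 = 0.3262 g
% NaOH = 0.3262 / 0.5032 × 100 = 64.83 %

64.83 %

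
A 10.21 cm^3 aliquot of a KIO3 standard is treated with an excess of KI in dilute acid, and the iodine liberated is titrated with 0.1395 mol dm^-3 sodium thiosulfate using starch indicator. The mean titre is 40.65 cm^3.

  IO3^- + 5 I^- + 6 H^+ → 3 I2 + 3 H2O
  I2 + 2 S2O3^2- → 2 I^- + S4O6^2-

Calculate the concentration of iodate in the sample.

n(S2O3^2-) = 0.04065 × 0.1395 = 5.671 × 10^-3 mol
n(I2) = n(S2O3^2-)/2 = 2.835 × 10^-3 mol
From the 1:3 ratio, n(IO3^-) in the aliquot = 1/3 × 2.835 × 10^-3 = 9.451 × 10^-4 mol
[IO3^-] = 9.451 × 10^-4 / 0.01021 = 0.09257 mol/L

0.09257 mol/L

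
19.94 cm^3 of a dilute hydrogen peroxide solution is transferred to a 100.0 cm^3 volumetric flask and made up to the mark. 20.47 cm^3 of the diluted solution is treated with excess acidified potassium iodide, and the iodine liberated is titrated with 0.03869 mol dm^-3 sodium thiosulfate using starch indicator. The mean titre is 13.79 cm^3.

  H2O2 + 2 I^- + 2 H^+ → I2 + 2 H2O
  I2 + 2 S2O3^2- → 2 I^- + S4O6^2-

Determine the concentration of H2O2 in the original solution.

n(S2O3^2-) = 0.01379 × 0.03869 = 5.335 × 10^-4 mol
n(I2) = n(S2O3^2-)/2 = 2.668 × 10^-4 mol
n(H2O2) in the aliquot = 2.668 × 10^-4 mol (1:1 ratio)
[H2O2]_dilute = 2.668 × 10^-4 / 0.02047 = 0.01303 mol/L
[H2O2]_original = 0.01303 × 100.0/19.94 = 0.06536 mol/L

0.06536 mol/L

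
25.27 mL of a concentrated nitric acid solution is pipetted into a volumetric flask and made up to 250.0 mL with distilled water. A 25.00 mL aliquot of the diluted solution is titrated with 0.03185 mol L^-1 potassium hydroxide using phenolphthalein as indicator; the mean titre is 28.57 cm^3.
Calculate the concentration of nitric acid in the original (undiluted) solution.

HNO3 + KOH → KNO3 + H2O
n(KOH) = 0.02857 × 0.03185 = 9.100 × 10^-4 mol
n(HNO3) in the aliquot = 9.100 × 10^-4 mol (1:1 ratio)
[HNO3]_dilute = 9.100 × 10^-4 / 0.02500 = 0.03640 mol/L
Dilution factor = 250.0 / 25.27 = 9.893
[HNO3]_stock = 0.03640 × 9.893 = 0.3601 mol/L

0.3601 mol/L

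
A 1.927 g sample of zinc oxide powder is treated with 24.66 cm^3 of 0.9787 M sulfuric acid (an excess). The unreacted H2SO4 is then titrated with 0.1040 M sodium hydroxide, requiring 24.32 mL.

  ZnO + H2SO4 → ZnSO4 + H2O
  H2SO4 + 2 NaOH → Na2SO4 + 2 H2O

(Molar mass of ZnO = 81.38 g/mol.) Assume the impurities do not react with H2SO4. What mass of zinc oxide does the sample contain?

1.861 g

n(H2SO4) added = 0.02466 × 0.9787 = 0.02413 mol
n(NaOH) used in back-titration = 0.02432 × 0.1040 = 2.529 × 10^-3 mol
From the 1:2 ratio, n(H2SO4) left over = 1/2 × 2.529 × 10^-3 = 1.265 × 10^-3 mol
n(H2SO4) consumed by analyte = 0.02413 − 1.265 × 10^-3 = 0.02287 mol
n(ZnO) = 0.02287 mol (1:1 ratio)
mass of ZnO = 0.02287 × 81.38 = 1.861 g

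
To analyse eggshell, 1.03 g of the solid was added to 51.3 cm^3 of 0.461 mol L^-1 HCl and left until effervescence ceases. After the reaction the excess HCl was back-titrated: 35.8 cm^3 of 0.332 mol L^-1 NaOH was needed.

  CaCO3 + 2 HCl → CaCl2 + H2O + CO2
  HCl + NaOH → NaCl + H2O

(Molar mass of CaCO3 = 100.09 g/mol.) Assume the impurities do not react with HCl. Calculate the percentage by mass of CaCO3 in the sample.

57.2 %

n(HCl) added = 0.0513 × 0.461 = 0.0236 mol
n(NaOH) used in back-titration = 0.0358 × 0.332 = 0.0119 mol
n(HCl) left over = 0.0119 mol (1:1 ratio)
n(HCl) consumed by analyte = 0.0236 − 0.0119 = 0.0118 mol
From the 1:2 ratio, n(CaCO3) = 1/2 × 0.0118 = 5.88 × 10^-3 mol
mass of CaCO3 = 5.88 × 10^-3 × 100.09 = 0.589 g
% CaCO3 = 0.589 / 1.03 × 100 = 57.2 %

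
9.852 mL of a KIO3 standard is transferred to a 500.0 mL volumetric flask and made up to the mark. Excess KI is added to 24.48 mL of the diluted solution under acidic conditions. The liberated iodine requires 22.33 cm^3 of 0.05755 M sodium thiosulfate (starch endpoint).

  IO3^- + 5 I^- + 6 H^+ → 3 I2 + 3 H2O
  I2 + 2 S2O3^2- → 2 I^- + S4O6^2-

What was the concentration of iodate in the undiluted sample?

n(S2O3^2-) = 0.02233 × 0.05755 = 1.285 × 10^-3 mol
n(I2) = n(S2O3^2-)/2 = 6.425 × 10^-4 mol
From the 1:3 ratio, n(IO3^-) in the aliquot = 1/3 × 6.425 × 10^-4 = 2.142 × 10^-4 mol
[IO3^-]_dilute = 2.142 × 10^-4 / 0.02448 = 0.008749 mol/L
[IO3^-]_original = 0.008749 × 500.0/9.852 = 0.4440 mol/L

0.4440 M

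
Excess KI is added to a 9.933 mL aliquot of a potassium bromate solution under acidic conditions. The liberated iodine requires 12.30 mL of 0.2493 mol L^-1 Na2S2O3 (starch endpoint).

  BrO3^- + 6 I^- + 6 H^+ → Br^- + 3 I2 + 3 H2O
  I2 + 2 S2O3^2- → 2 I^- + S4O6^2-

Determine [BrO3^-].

n(S2O3^2-) = 0.01230 × 0.2493 = 3.066 × 10^-3 mol
n(I2) = n(S2O3^2-)/2 = 1.533 × 10^-3 mol
From the 1:3 ratio, n(BrO3^-) in the aliquot = 1/3 × 1.533 × 10^-3 = 5.111 × 10^-4 mol
[BrO3^-] = 5.111 × 10^-4 / 0.009933 = 0.05145 mol/L

0.05145 mol/L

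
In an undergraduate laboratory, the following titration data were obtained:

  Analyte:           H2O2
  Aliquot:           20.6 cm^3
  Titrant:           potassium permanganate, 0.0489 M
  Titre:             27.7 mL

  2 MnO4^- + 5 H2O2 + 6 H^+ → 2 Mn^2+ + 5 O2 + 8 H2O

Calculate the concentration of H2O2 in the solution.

0.164 M

n(KMnO4) = 0.0277 L × 0.0489 mol/L = 1.35 × 10^-3 mol
From the 5:2 mole ratio, n(H2O2) = 5/2 × 1.35 × 10^-3 = 3.39 × 10^-3 mol
[H2O2] = 3.39 × 10^-3 mol / 0.0206 L = 0.164 mol/L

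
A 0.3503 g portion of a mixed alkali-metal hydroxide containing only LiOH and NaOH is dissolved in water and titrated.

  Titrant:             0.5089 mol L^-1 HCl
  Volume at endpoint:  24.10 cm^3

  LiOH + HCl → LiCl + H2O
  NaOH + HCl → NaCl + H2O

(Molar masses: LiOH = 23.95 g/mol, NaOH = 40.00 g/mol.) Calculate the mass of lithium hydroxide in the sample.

n(HCl) = 0.02410 × 0.5089 = 0.01226 mol
Let x = n(LiOH), y = n(NaOH).
Titrant: 1x + 1y = 0.01226;  mass: 23.95x + 40.00y = 0.3503
Solving, x = 8.740 × 10^-3 mol, y = 3.524 × 10^-3 mol
mass of LiOH = 8.740 × 10^-3 × 23.95 = 0.2093 g

0.2093 g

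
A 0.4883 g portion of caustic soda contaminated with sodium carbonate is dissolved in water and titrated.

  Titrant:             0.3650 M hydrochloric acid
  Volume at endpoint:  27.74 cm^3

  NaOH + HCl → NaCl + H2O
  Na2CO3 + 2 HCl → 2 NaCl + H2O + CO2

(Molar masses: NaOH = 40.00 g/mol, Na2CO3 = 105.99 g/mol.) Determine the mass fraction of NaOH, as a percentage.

n(HCl) = 0.02774 × 0.3650 = 0.01013 mol
Let x = n(NaOH), y = n(Na2CO3).
Titrant: 1x + 2y = 0.01013;  mass: 40.00x + 105.99y = 0.4883
Solving, x = 3.715 × 10^-3 mol, y = 3.205 × 10^-3 mol
mass of NaOH = 3.715 × 10^-3 × 40.00 = 0.1486 g
% NaOH = 0.1486 / 0.4883 × 100 = 30.43 %

30.43 %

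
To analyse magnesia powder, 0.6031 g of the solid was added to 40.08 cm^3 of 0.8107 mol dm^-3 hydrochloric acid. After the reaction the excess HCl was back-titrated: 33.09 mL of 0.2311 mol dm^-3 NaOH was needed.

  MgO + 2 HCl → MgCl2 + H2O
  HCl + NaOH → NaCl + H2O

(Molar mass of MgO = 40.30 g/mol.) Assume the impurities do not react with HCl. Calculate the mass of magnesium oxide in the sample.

n(HCl) added = 0.04008 × 0.8107 = 0.03249 mol
n(NaOH) used in back-titration = 0.03309 × 0.2311 = 7.647 × 10^-3 mol
n(HCl) left over = 7.647 × 10^-3 mol (1:1 ratio)
n(HCl) consumed by analyte = 0.03249 − 7.647 × 10^-3 = 0.02485 mol
From the 1:2 ratio, n(MgO) = 1/2 × 0.02485 = 0.01242 mol
mass of MgO = 0.01242 × 40.30 = 0.5006 g

0.5006 g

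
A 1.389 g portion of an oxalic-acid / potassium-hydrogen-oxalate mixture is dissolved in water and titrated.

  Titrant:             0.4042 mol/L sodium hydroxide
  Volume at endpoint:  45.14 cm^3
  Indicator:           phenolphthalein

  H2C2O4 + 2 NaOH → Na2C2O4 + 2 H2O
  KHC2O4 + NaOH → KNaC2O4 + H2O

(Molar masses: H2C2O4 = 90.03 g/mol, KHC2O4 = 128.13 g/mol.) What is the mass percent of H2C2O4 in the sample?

37.00 %

n(NaOH) = 0.04514 × 0.4042 = 0.01825 mol
Let x = n(H2C2O4), y = n(KHC2O4).
Titrant: 2x + 1y = 0.01825;  mass: 90.03x + 128.13y = 1.389
Solving, x = 5.708 × 10^-3 mol, y = 6.830 × 10^-3 mol
mass of H2C2O4 = 5.708 × 10^-3 × 90.03 = 0.5139 g
% H2C2O4 = 0.5139 / 1.389 × 100 = 37.00 %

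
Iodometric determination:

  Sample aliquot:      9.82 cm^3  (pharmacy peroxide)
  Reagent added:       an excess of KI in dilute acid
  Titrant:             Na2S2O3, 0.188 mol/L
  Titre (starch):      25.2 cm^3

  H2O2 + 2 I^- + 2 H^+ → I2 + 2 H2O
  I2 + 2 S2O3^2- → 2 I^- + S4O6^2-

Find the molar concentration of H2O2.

n(S2O3^2-) = 0.0252 × 0.188 = 4.74 × 10^-3 mol
n(I2) = n(S2O3^2-)/2 = 2.37 × 10^-3 mol
n(H2O2) in the aliquot = 2.37 × 10^-3 mol (1:1 ratio)
[H2O2] = 2.37 × 10^-3 / 0.00982 = 0.241 mol/L

0.241 mol/L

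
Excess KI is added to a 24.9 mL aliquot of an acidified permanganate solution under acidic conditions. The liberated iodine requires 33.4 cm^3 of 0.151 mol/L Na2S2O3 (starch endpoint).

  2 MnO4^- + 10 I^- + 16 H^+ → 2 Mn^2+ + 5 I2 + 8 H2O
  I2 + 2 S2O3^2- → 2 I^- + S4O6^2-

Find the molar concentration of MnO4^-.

0.0405 mol/L

n(S2O3^2-) = 0.0334 × 0.151 = 5.04 × 10^-3 mol
n(I2) = n(S2O3^2-)/2 = 2.52 × 10^-3 mol
From the 2:5 ratio, n(MnO4^-) in the aliquot = 2/5 × 2.52 × 10^-3 = 1.01 × 10^-3 mol
[MnO4^-] = 1.01 × 10^-3 / 0.0249 = 0.0405 mol/L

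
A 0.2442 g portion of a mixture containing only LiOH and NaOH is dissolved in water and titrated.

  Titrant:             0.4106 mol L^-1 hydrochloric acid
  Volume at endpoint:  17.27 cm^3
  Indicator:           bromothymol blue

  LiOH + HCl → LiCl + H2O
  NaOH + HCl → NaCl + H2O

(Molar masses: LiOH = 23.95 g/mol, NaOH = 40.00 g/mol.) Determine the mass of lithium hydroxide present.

n(HCl) = 0.01727 × 0.4106 = 7.091 × 10^-3 mol
Let x = n(LiOH), y = n(NaOH).
Titrant: 1x + 1y = 7.091 × 10^-3;  mass: 23.95x + 40.00y = 0.2442
Solving, x = 2.457 × 10^-3 mol, y = 4.634 × 10^-3 mol
mass of LiOH = 2.457 × 10^-3 × 23.95 = 0.05886 g

0.05886 g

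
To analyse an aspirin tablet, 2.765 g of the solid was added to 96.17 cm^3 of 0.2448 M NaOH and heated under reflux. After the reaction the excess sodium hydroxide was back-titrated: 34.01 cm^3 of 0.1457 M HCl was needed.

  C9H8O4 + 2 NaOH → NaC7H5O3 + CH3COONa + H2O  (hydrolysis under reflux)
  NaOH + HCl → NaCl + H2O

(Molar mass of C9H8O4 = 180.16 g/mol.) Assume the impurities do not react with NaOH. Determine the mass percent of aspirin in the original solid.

60.55 %

n(NaOH) added = 0.09617 × 0.2448 = 0.02354 mol
n(HCl) used in back-titration = 0.03401 × 0.1457 = 4.955 × 10^-3 mol
n(NaOH) left over = 4.955 × 10^-3 mol (1:1 ratio)
n(NaOH) consumed by analyte = 0.02354 − 4.955 × 10^-3 = 0.01859 mol
From the 1:2 ratio, n(C9H8O4) = 1/2 × 0.01859 = 9.294 × 10^-3 mol
mass of C9H8O4 = 9.294 × 10^-3 × 180.16 = 1.674 g
% C9H8O4 = 1.674 / 2.765 × 100 = 60.55 %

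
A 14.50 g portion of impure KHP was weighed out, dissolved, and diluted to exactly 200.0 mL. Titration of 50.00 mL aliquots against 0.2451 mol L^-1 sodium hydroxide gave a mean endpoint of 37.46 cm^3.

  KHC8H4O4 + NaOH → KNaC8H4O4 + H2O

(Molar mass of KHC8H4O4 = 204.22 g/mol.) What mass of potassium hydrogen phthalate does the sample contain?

7.500 g

n(NaOH) per titration = 0.03746 × 0.2451 = 9.181 × 10^-3 mol
n(KHC8H4O4) in each aliquot = 9.181 × 10^-3 mol (1:1 ratio)
n(KHC8H4O4) in the whole flask = 9.181 × 10^-3 × 200.0/50.00 = 0.03673 mol
mass of KHC8H4O4 = 0.03673 × 204.22 = 7.500 g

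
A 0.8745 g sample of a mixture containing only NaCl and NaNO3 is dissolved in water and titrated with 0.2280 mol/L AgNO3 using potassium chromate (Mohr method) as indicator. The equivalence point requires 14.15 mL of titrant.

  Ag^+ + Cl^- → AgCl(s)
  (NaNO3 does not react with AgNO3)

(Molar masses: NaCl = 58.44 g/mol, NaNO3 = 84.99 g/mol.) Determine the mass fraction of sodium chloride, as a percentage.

21.56 %

n(AgNO3) = 0.01415 × 0.2280 = 3.226 × 10^-3 mol
Let x = n(NaCl), y = n(NaNO3).
Titrant: 1x = 3.226 × 10^-3;  mass: 58.44x + 84.99y = 0.8745
Solving, x = 3.226 × 10^-3 mol, y = 8.071 × 10^-3 mol
mass of NaCl = 3.226 × 10^-3 × 58.44 = 0.1885 g
% NaCl = 0.1885 / 0.8745 × 100 = 21.56 %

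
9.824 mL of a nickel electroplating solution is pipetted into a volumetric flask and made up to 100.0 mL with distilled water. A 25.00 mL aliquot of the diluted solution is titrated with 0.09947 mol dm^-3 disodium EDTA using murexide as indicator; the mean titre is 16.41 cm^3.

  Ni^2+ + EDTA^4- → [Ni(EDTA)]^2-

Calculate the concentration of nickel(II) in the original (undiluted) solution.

0.6646 mol/L

n(EDTA) = 0.01641 × 0.09947 = 1.632 × 10^-3 mol
n(Ni2+) in the aliquot = 1.632 × 10^-3 mol (1:1 ratio)
[Ni2+]_dilute = 1.632 × 10^-3 / 0.02500 = 0.06529 mol/L
Dilution factor = 100.0 / 9.824 = 10.18
[Ni2+]_stock = 0.06529 × 10.18 = 0.6646 mol/L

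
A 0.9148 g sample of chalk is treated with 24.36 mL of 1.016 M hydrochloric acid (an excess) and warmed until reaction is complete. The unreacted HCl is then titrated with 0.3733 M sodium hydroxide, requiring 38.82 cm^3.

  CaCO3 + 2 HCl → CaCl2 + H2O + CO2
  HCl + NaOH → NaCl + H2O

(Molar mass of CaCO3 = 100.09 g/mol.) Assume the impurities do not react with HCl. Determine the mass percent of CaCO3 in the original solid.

56.12 %

n(HCl) added = 0.02436 × 1.016 = 0.02475 mol
n(NaOH) used in back-titration = 0.03882 × 0.3733 = 0.01449 mol
n(HCl) left over = 0.01449 mol (1:1 ratio)
n(HCl) consumed by analyte = 0.02475 − 0.01449 = 0.01026 mol
From the 1:2 ratio, n(CaCO3) = 1/2 × 0.01026 = 5.129 × 10^-3 mol
mass of CaCO3 = 5.129 × 10^-3 × 100.09 = 0.5134 g
% CaCO3 = 0.5134 / 0.9148 × 100 = 56.12 %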